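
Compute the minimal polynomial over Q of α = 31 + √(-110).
m_α(x) = x^2 - 62x + 1071

From α - 31 = √(-110), squaring gives (α - 31)^2 = -110, i.e. α^2 - 62α + 961 = -110, so α^2 - 62α + 1071 = 0. The discriminant of x^2 - 62x + 1071 is (-62)^2 - 4·(1071) = 3844 - 4284 = -440, and 4·(-110) is not a perfect square in Q since -110 is squarefree and ≠ 1. Hence x^2 - 62x + 1071 is irreducible over Q and is the minimal polynomial of α.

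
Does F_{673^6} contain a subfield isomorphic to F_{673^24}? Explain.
No: F_{673^24} is not a subfield of F_{673^6}

F_{p^m} embeds in F_{p^n} iff m | n. Here 24 ∤ 6 (since 6 = 0·24 + 6 with remainder 6 ≠ 0), so F_{673^24} is not a subfield of F_{673^6}. Equivalently: if it were, the tower law would give 24 = [F_{673^24}:F_673] dividing [F_{673^6}:F_673] = 6, contradiction.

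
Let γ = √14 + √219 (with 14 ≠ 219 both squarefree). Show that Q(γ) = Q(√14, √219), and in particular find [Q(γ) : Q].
[Q(γ) : Q] = 4 (equivalently, Q(γ) = Q(√14, √219))

Obviously Q(γ) ⊆ Q(√14, √219), and [Q(√14, √219):Q] = 4 (since 14, 219 are distinct squarefree integers > 1 with 3066 not a perfect square). To show equality we compute the minimal polynomial of γ. From γ = √14 + √219: γ^2 = 14 + 2√(3066) + 219 = 233 + 2√(3066), so γ^2 - 233 = 2√(3066); squaring, (γ^2 - 233)^2 = 4·3066, i.e. γ^4 - 466γ^2 + 54289 - 12264 = 0, i.e. γ^4 - 466γ^2 + 42025 = 0. So γ is a root of x^4 - 466x^2 + 42025. This polynomial is irreducible over Q: it has no rational root (each ±√14 ± √219 is irrational), and any factorization into two quadratics over Q would force √(3066) ∈ Q (pairing opposite roots) or √14, √219 ∈ Q (other pairings), all impossible. Hence [Q(γ):Q] = 4 = [Q(√14, √219):Q], so Q(γ) = Q(√14, √219).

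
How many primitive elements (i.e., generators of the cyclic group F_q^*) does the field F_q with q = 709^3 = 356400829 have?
There are φ(356400828) = 100098720 primitive elements

F_q^* is cyclic of order q - 1 = 356400828. A cyclic group of order m has exactly φ(m) generators. Here m = 356400828 = 2^2 · 3^2 · 7 · 59 · 23971, so the number of primitive elements is φ(356400828) = 100098720.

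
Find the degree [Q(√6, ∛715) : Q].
[Q(√6, ∛715) : Q] = 6

Let L = Q(√6, ∛715). Since Q(√6) ⊂ L and [Q(√6):Q] = 2, the tower law gives 2 | [L:Q]. Likewise Q(∛715) ⊂ L with [Q(∛715):Q] = 3 (because 715 is not a perfect cube), so 3 | [L:Q]. As gcd(2,3) = 1, [L:Q] is divisible by 6. Conversely L is generated over Q by √6 and ∛715, so [L:Q] ≤ 2·3 = 6. Therefore [Q(√6, ∛715) : Q] = 6.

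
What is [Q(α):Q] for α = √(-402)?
[Q(α):Q] = 2

[Q(α):Q] equals the degree of the minimal polynomial of α. Here α^2 = -402 and x^2 + 402 is irreducible (d = -402 is squarefree, ≠ 1, hence not a square), so deg(m_α) = 2. Thus [Q(α):Q] = 2.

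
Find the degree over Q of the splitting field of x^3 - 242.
[K : Q] = 6

The roots of x^3 - 242 are ∛242, ω∛242, ω^2∛242 where ω = e^(2πi/3) is a primitive cube root of unity, so K = Q(∛242, ω). Now [Q(∛242):Q] = 3 (since 242 is not a perfect cube, x^3 - 242 is irreducible) and [Q(ω):Q] = 2. Both 2 and 3 divide [K:Q], and [K:Q] ≤ 3·2 = 6, so [K:Q] = 6. (Equivalently: Q(∛242) ⊂ R but ω ∉ R, so [K : Q(∛242)] = 2.)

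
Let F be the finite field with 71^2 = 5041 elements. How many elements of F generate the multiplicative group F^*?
There are φ(5040) = 1152 primitive elements

F_q^* is cyclic of order q - 1 = 5040. A cyclic group of order m has exactly φ(m) generators. Here m = 5040 = 2^4 · 3^2 · 5 · 7, so the number of primitive elements is φ(5040) = 1152.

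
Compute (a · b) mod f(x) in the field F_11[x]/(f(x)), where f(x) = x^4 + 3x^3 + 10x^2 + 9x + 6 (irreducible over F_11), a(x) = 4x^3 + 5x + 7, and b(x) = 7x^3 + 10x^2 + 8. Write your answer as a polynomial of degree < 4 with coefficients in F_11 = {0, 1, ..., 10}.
a · b ≡ 9x^3 + 9x^2 + x + 8 (mod f(x))

Multiply in F_11[x]: a(x)·b(x) = (4x^3 + 5x + 7)·(7x^3 + 10x^2 + 8) = 6x^6 + 7x^5 + 2x^4 + 10x^3 + 4x^2 + 7x + 1. This has degree ≥ 4, so divide by f(x) over F_11: 6x^6 + 7x^5 + 2x^4 + 10x^3 + 4x^2 + 7x + 1 = (6x^2 + 8)·(x^4 + 3x^3 + 10x^2 + 9x + 6) + (9x^3 + 9x^2 + x + 8). Hence a·b ≡ 9x^3 + 9x^2 + x + 8 (mod f). (F_11[x]/(f) is a field with 11^4 = 14641 elements since f is irreducible of degree 4.)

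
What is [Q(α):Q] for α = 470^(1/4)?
[Q(α):Q] = 4

α is a root of x^4 - 470. By Eisenstein's criterion at the prime p = 2 (which divides the constant term 470 but p^2 = 4 does not, since 470 is squarefree), x^4 - 470 is irreducible over Q. Hence [Q(α):Q] = 4.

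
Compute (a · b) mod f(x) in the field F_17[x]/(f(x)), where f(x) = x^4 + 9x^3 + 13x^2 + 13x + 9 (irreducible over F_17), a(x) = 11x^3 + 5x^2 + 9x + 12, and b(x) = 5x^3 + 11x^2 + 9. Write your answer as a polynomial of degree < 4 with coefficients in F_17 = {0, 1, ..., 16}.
a · b ≡ 12x^3 + 9x^2 + 15x + 1 (mod f(x))

Multiply in F_17[x]: a(x)·b(x) = (11x^3 + 5x^2 + 9x + 12)·(5x^3 + 11x^2 + 9) = 4x^6 + 10x^5 + 15x^4 + 3x^3 + 7x^2 + 13x + 6. This has degree ≥ 4, so divide by f(x) over F_17: 4x^6 + 10x^5 + 15x^4 + 3x^3 + 7x^2 + 13x + 6 = (4x^2 + 8x + 10)·(x^4 + 9x^3 + 13x^2 + 13x + 9) + (12x^3 + 9x^2 + 15x + 1). Hence a·b ≡ 12x^3 + 9x^2 + 15x + 1 (mod f). (F_17[x]/(f) is a field with 17^4 = 83521 elements since f is irreducible of degree 4.)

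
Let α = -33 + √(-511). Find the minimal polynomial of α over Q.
m_α(x) = x^2 + 66x + 1600

From α + 33 = √(-511), squaring gives (α + 33)^2 = -511, i.e. α^2 + 66α + 1089 = -511, so α^2 + 66α + 1600 = 0. The discriminant of x^2 + 66x + 1600 is (66)^2 - 4·(1600) = 4356 - 6400 = -2044, and 4·(-511) is not a perfect square in Q since -511 is squarefree and ≠ 1. Hence x^2 + 66x + 1600 is irreducible over Q and is the minimal polynomial of α.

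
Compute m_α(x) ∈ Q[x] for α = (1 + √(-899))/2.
m_α(x) = x^2 - x + 225

From 2α - 1 = √(-899), squaring gives (2α - 1)^2 = -899, i.e. 4α^2 - 4α + 1 = -899, so α^2 - α + (1 + 899)/4 = 0. Since -899 ≡ 1 (mod 4), (1 + 899)/4 = 225 ∈ Z. The polynomial x^2 - x + 225 has discriminant 1 - 4·(225) = -899, which is not a perfect square in Q (d = -899 is squarefree and ≠ 1), so x^2 - x + 225 is irreducible over Q. It is the minimal polynomial of α.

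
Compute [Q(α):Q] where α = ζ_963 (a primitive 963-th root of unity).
[Q(α):Q] = 636

The minimal polynomial of ζ_963 over Q is the 963-th cyclotomic polynomial Φ_963(x), which is irreducible over Q and has degree φ(963) = 636. Hence [Q(α):Q] = φ(963) = 636.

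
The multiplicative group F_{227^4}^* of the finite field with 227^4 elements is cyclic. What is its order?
|F_{227^4}^*| = 2655237840

F_{227^4} has 227^4 = 2655237841 elements; its multiplicative group consists of all nonzero elements, so |F_{227^4}^*| = 2655237841 - 1 = 2655237840. (It is cyclic since any finite subgroup of the multiplicative group of a field is cyclic.)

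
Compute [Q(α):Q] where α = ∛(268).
[Q(α):Q] = 3

The minimal polynomial of α is x^3 - 268, irreducible over Q since 268 is not a perfect cube (so x^3 - 268 has no rational root). Hence [Q(α):Q] = deg(m_α) = 3.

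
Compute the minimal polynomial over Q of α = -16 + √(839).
m_α(x) = x^2 + 32x - 583

From α + 16 = √(839), squaring gives (α + 16)^2 = 839, i.e. α^2 + 32α + 256 = 839, so α^2 + 32α - 583 = 0. The discriminant of x^2 + 32x - 583 is (32)^2 - 4·(-583) = 1024 + 2332 = 3356, and 4·(839) is not a perfect square in Q since 839 is squarefree and ≠ 1. Hence x^2 + 32x - 583 is irreducible over Q and is the minimal polynomial of α.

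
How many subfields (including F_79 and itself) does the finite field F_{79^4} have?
F_{79^4} has 3 subfields

The subfields of F_{p^n} are exactly the fields F_{p^d} for d | n (each is the fixed field of the unique index-d subgroup of Gal(F_{p^n}/F_p) ≅ Z/nZ). The divisors of n = 4 are {1, 2, 4}, giving 3 subfields: F_{79^1}, F_{79^2}, F_{79^4}.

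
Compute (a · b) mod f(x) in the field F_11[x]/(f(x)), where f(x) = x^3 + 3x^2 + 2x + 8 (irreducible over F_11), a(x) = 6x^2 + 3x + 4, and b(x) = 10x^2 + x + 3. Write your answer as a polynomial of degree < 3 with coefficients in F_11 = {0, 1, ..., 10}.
a · b ≡ 10x^2 + 8x + 9 (mod f(x))

Multiply in F_11[x]: a(x)·b(x) = (6x^2 + 3x + 4)·(10x^2 + x + 3) = 5x^4 + 3x^3 + 6x^2 + 2x + 1. This has degree ≥ 3, so divide by f(x) over F_11: 5x^4 + 3x^3 + 6x^2 + 2x + 1 = (5x + 10)·(x^3 + 3x^2 + 2x + 8) + (10x^2 + 8x + 9). Hence a·b ≡ 10x^2 + 8x + 9 (mod f). (F_11[x]/(f) is a field with 11^3 = 1331 elements since f is irreducible of degree 3.)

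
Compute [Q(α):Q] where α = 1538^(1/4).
[Q(α):Q] = 4

α is a root of x^4 - 1538. By Eisenstein's criterion at the prime p = 2 (which divides the constant term 1538 but p^2 = 4 does not, since 1538 is squarefree), x^4 - 1538 is irreducible over Q. Hence [Q(α):Q] = 4.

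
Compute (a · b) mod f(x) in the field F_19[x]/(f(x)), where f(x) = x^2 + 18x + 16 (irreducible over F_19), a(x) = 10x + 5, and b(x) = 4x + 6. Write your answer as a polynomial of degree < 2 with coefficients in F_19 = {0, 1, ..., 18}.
a · b ≡ 6x + 17 (mod f(x))

Multiply in F_19[x]: a(x)·b(x) = (10x + 5)·(4x + 6) = 2x^2 + 4x + 11. This has degree ≥ 2, so divide by f(x) over F_19: 2x^2 + 4x + 11 = (2)·(x^2 + 18x + 16) + (6x + 17). Hence a·b ≡ 6x + 17 (mod f). (F_19[x]/(f) is a field with 19^2 = 361 elements since f is irreducible of degree 2.)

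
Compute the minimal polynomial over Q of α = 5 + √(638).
m_α(x) = x^2 - 10x - 613

From α - 5 = √(638), squaring gives (α - 5)^2 = 638, i.e. α^2 - 10α + 25 = 638, so α^2 - 10α - 613 = 0. The discriminant of x^2 - 10x - 613 is (-10)^2 - 4·(-613) = 100 + 2452 = 2552, and 4·(638) is not a perfect square in Q since 638 is squarefree and ≠ 1. Hence x^2 - 10x - 613 is irreducible over Q and is the minimal polynomial of α.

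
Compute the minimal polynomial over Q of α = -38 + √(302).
m_α(x) = x^2 + 76x + 1142

From α + 38 = √(302), squaring gives (α + 38)^2 = 302, i.e. α^2 + 76α + 1444 = 302, so α^2 + 76α + 1142 = 0. The discriminant of x^2 + 76x + 1142 is (76)^2 - 4·(1142) = 5776 - 4568 = 1208, and 4·(302) is not a perfect square in Q since 302 is squarefree and ≠ 1. Hence x^2 + 76x + 1142 is irreducible over Q and is the minimal polynomial of α.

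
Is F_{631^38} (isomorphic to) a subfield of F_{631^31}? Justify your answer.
No: F_{631^38} is not a subfield of F_{631^31}

F_{p^m} embeds in F_{p^n} iff m | n. Here 38 ∤ 31 (since 31 = 0·38 + 31 with remainder 31 ≠ 0), so F_{631^38} is not a subfield of F_{631^31}. Equivalently: if it were, the tower law would give 38 = [F_{631^38}:F_631] dividing [F_{631^31}:F_631] = 31, contradiction.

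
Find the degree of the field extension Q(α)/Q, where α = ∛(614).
[Q(α):Q] = 3

The minimal polynomial of α is x^3 - 614, irreducible over Q since 614 is not a perfect cube (so x^3 - 614 has no rational root). Hence [Q(α):Q] = deg(m_α) = 3.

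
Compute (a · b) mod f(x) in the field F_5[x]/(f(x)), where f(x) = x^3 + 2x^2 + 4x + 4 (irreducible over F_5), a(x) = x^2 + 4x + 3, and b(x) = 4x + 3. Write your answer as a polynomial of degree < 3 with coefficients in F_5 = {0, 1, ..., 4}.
a · b ≡ x^2 + 3x + 3 (mod f(x))

Multiply in F_5[x]: a(x)·b(x) = (x^2 + 4x + 3)·(4x + 3) = 4x^3 + 4x^2 + 4x + 4. This has degree ≥ 3, so divide by f(x) over F_5: 4x^3 + 4x^2 + 4x + 4 = (4)·(x^3 + 2x^2 + 4x + 4) + (x^2 + 3x + 3). Hence a·b ≡ x^2 + 3x + 3 (mod f). (F_5[x]/(f) is a field with 5^3 = 125 elements since f is irreducible of degree 3.)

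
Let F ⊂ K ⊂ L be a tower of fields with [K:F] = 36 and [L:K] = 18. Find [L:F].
[L:F] = 648

The tower law says that for any tower of field extensions F ⊂ K ⊂ L with finite degrees, [L:F] = [L:K] · [K:F]. Here this gives [L:F] = 18 · 36 = 648.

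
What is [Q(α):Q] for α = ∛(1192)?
[Q(α):Q] = 3

The minimal polynomial of α is x^3 - 1192, irreducible over Q since 1192 is not a perfect cube (so x^3 - 1192 has no rational root). Hence [Q(α):Q] = deg(m_α) = 3.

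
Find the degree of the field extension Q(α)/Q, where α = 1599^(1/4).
[Q(α):Q] = 4

α is a root of x^4 - 1599. By Eisenstein's criterion at the prime p = 3 (which divides the constant term 1599 but p^2 = 9 does not, since 1599 is squarefree), x^4 - 1599 is irreducible over Q. Hence [Q(α):Q] = 4.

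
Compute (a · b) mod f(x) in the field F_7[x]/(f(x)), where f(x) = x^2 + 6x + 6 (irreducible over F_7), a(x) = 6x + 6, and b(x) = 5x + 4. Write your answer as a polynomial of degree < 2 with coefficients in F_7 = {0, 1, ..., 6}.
a · b ≡ 5 (mod f(x))

Multiply in F_7[x]: a(x)·b(x) = (6x + 6)·(5x + 4) = 2x^2 + 5x + 3. This has degree ≥ 2, so divide by f(x) over F_7: 2x^2 + 5x + 3 = (2)·(x^2 + 6x + 6) + (5). Hence a·b ≡ 5 (mod f). (F_7[x]/(f) is a field with 7^2 = 49 elements since f is irreducible of degree 2.)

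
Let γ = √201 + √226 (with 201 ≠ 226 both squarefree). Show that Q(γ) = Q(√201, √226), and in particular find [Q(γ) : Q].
[Q(γ) : Q] = 4 (equivalently, Q(γ) = Q(√201, √226))

Obviously Q(γ) ⊆ Q(√201, √226), and [Q(√201, √226):Q] = 4 (since 201, 226 are distinct squarefree integers > 1 with 45426 not a perfect square). To show equality we compute the minimal polynomial of γ. From γ = √201 + √226: γ^2 = 201 + 2√(45426) + 226 = 427 + 2√(45426), so γ^2 - 427 = 2√(45426); squaring, (γ^2 - 427)^2 = 4·45426, i.e. γ^4 - 854γ^2 + 182329 - 181704 = 0, i.e. γ^4 - 854γ^2 + 625 = 0. So γ is a root of x^4 - 854x^2 + 625. This polynomial is irreducible over Q: it has no rational root (each ±√201 ± √226 is irrational), and any factorization into two quadratics over Q would force √(45426) ∈ Q (pairing opposite roots) or √201, √226 ∈ Q (other pairings), all impossible. Hence [Q(γ):Q] = 4 = [Q(√201, √226):Q], so Q(γ) = Q(√201, √226).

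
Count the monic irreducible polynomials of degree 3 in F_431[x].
There are 26687520 monic irreducible polynomials of degree 3 over F_431

Each element of F_{431^3} that lies in no proper subfield is a root of exactly one monic irreducible of degree 3 over F_431, and each such polynomial has 3 distinct roots in F_{431^3}. By Möbius inversion the count is N_431(3) = (1/3) Σ_{d|3} μ(3/d) · 431^d = (1/3)(μ(3)·431^1 + μ(1)·431^3) = 80062560/3 = 26687520.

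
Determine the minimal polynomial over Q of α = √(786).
m_α(x) = x^2 - 786

α satisfies α^2 - 786 = 0, so x^2 - 786 annihilates α. Since d = 786 is squarefree and ≠ 1, it is not a perfect square in Q, so x^2 - 786 has no rational root and is therefore irreducible over Q (a degree-2 polynomial over a field is irreducible iff it has no root). Hence m_α(x) = x^2 - 786.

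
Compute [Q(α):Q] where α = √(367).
[Q(α):Q] = 2

[Q(α):Q] equals the degree of the minimal polynomial of α. Here α^2 = 367 and x^2 - 367 is irreducible (d = 367 is squarefree, ≠ 1, hence not a square), so deg(m_α) = 2. Thus [Q(α):Q] = 2.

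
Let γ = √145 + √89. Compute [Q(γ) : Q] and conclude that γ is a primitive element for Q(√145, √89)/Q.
[Q(γ) : Q] = 4 (equivalently, Q(γ) = Q(√145, √89))

Obviously Q(γ) ⊆ Q(√145, √89), and [Q(√145, √89):Q] = 4 (since 145, 89 are distinct squarefree integers > 1 with 12905 not a perfect square). To show equality we compute the minimal polynomial of γ. From γ = √145 + √89: γ^2 = 145 + 2√(12905) + 89 = 234 + 2√(12905), so γ^2 - 234 = 2√(12905); squaring, (γ^2 - 234)^2 = 4·12905, i.e. γ^4 - 468γ^2 + 54756 - 51620 = 0, i.e. γ^4 - 468γ^2 + 3136 = 0. So γ is a root of x^4 - 468x^2 + 3136. This polynomial is irreducible over Q: it has no rational root (each ±√145 ± √89 is irrational), and any factorization into two quadratics over Q would force √(12905) ∈ Q (pairing opposite roots) or √145, √89 ∈ Q (other pairings), all impossible. Hence [Q(γ):Q] = 4 = [Q(√145, √89):Q], so Q(γ) = Q(√145, √89).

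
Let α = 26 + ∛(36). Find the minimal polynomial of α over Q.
m_α(x) = x^3 - 78x^2 + 2028x - 17612

Set β = α - 26 = ∛(36), so β^3 = 36. Then (α - 26)^3 - 36 = 0, i.e. α is a root of g(x) = (x - 26)^3 - 36 = x^3 - 78x^2 + 2028x - 17612. Since g(x) = h(x - 26) where h(x) = x^3 - 36, and h is irreducible over Q (because 36 is not a perfect cube, so h has no rational root, and a monic cubic with no rational root is irreducible), g is also irreducible (irreducibility is preserved under the substitution x → x - 26). Hence m_α(x) = x^3 - 78x^2 + 2028x - 17612.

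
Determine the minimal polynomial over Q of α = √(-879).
m_α(x) = x^2 + 879

α satisfies α^2 + 879 = 0, so x^2 + 879 annihilates α. Since d = -879 is squarefree and ≠ 1, it is not a perfect square in Q, so x^2 + 879 has no rational root and is therefore irreducible over Q (a degree-2 polynomial over a field is irreducible iff it has no root). Hence m_α(x) = x^2 + 879.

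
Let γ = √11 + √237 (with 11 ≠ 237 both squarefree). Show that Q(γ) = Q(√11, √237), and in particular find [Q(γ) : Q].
[Q(γ) : Q] = 4 (equivalently, Q(γ) = Q(√11, √237))

Obviously Q(γ) ⊆ Q(√11, √237), and [Q(√11, √237):Q] = 4 (since 11, 237 are distinct squarefree integers > 1 with 2607 not a perfect square). To show equality we compute the minimal polynomial of γ. From γ = √11 + √237: γ^2 = 11 + 2√(2607) + 237 = 248 + 2√(2607), so γ^2 - 248 = 2√(2607); squaring, (γ^2 - 248)^2 = 4·2607, i.e. γ^4 - 496γ^2 + 61504 - 10428 = 0, i.e. γ^4 - 496γ^2 + 51076 = 0. So γ is a root of x^4 - 496x^2 + 51076. This polynomial is irreducible over Q: it has no rational root (each ±√11 ± √237 is irrational), and any factorization into two quadratics over Q would force √(2607) ∈ Q (pairing opposite roots) or √11, √237 ∈ Q (other pairings), all impossible. Hence [Q(γ):Q] = 4 = [Q(√11, √237):Q], so Q(γ) = Q(√11, √237).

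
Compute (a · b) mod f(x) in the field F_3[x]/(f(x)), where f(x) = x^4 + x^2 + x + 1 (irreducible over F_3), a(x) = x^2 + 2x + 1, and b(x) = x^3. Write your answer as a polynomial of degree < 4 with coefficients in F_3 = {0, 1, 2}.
a · b ≡ 1 (mod f(x))

Multiply in F_3[x]: a(x)·b(x) = (x^2 + 2x + 1)·(x^3) = x^5 + 2x^4 + x^3. This has degree ≥ 4, so divide by f(x) over F_3: x^5 + 2x^4 + x^3 = (x + 2)·(x^4 + x^2 + x + 1) + (1). Hence a·b ≡ 1 (mod f). (F_3[x]/(f) is a field with 3^4 = 81 elements since f is irreducible of degree 4.)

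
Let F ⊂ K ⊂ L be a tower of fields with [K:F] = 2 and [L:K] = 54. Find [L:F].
[L:F] = 108

The tower law says that for any tower of field extensions F ⊂ K ⊂ L with finite degrees, [L:F] = [L:K] · [K:F]. Here this gives [L:F] = 54 · 2 = 108.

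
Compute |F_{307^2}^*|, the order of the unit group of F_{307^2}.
|F_{307^2}^*| = 94248

F_{307^2} has 307^2 = 94249 elements; its multiplicative group consists of all nonzero elements, so |F_{307^2}^*| = 94249 - 1 = 94248. (It is cyclic since any finite subgroup of the multiplicative group of a field is cyclic.)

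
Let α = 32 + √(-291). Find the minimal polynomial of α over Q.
m_α(x) = x^2 - 64x + 1315

From α - 32 = √(-291), squaring gives (α - 32)^2 = -291, i.e. α^2 - 64α + 1024 = -291, so α^2 - 64α + 1315 = 0. The discriminant of x^2 - 64x + 1315 is (-64)^2 - 4·(1315) = 4096 - 5260 = -1164, and 4·(-291) is not a perfect square in Q since -291 is squarefree and ≠ 1. Hence x^2 - 64x + 1315 is irreducible over Q and is the minimal polynomial of α.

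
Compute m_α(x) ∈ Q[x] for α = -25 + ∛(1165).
m_α(x) = x^3 + 75x^2 + 1875x + 14460

Set β = α + 25 = ∛(1165), so β^3 = 1165. Then (α + 25)^3 - 1165 = 0, i.e. α is a root of g(x) = (x + 25)^3 - 1165 = x^3 + 75x^2 + 1875x + 14460. Since g(x) = h(x + 25) where h(x) = x^3 - 1165, and h is irreducible over Q (because 1165 is not a perfect cube, so h has no rational root, and a monic cubic with no rational root is irreducible), g is also irreducible (irreducibility is preserved under the substitution x → x + 25). Hence m_α(x) = x^3 + 75x^2 + 1875x + 14460.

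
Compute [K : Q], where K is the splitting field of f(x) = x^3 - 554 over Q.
[K : Q] = 6

The roots of x^3 - 554 are ∛554, ω∛554, ω^2∛554 where ω = e^(2πi/3) is a primitive cube root of unity, so K = Q(∛554, ω). Now [Q(∛554):Q] = 3 (since 554 is not a perfect cube, x^3 - 554 is irreducible) and [Q(ω):Q] = 2. Both 2 and 3 divide [K:Q], and [K:Q] ≤ 3·2 = 6, so [K:Q] = 6. (Equivalently: Q(∛554) ⊂ R but ω ∉ R, so [K : Q(∛554)] = 2.)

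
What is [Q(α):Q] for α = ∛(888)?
[Q(α):Q] = 3

The minimal polynomial of α is x^3 - 888, irreducible over Q since 888 is not a perfect cube (so x^3 - 888 has no rational root). Hence [Q(α):Q] = deg(m_α) = 3.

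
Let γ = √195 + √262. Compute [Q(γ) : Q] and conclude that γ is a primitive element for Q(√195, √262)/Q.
[Q(γ) : Q] = 4 (equivalently, Q(γ) = Q(√195, √262))

Obviously Q(γ) ⊆ Q(√195, √262), and [Q(√195, √262):Q] = 4 (since 195, 262 are distinct squarefree integers > 1 with 51090 not a perfect square). To show equality we compute the minimal polynomial of γ. From γ = √195 + √262: γ^2 = 195 + 2√(51090) + 262 = 457 + 2√(51090), so γ^2 - 457 = 2√(51090); squaring, (γ^2 - 457)^2 = 4·51090, i.e. γ^4 - 914γ^2 + 208849 - 204360 = 0, i.e. γ^4 - 914γ^2 + 4489 = 0. So γ is a root of x^4 - 914x^2 + 4489. This polynomial is irreducible over Q: it has no rational root (each ±√195 ± √262 is irrational), and any factorization into two quadratics over Q would force √(51090) ∈ Q (pairing opposite roots) or √195, √262 ∈ Q (other pairings), all impossible. Hence [Q(γ):Q] = 4 = [Q(√195, √262):Q], so Q(γ) = Q(√195, √262).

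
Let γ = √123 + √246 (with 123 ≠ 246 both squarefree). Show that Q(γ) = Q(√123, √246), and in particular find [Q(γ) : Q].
[Q(γ) : Q] = 4 (equivalently, Q(γ) = Q(√123, √246))

Obviously Q(γ) ⊆ Q(√123, √246), and [Q(√123, √246):Q] = 4 (since 123, 246 are distinct squarefree integers > 1 with 30258 not a perfect square). To show equality we compute the minimal polynomial of γ. From γ = √123 + √246: γ^2 = 123 + 2√(30258) + 246 = 369 + 2√(30258), so γ^2 - 369 = 2√(30258); squaring, (γ^2 - 369)^2 = 4·30258, i.e. γ^4 - 738γ^2 + 136161 - 121032 = 0, i.e. γ^4 - 738γ^2 + 15129 = 0. So γ is a root of x^4 - 738x^2 + 15129. This polynomial is irreducible over Q: it has no rational root (each ±√123 ± √246 is irrational), and any factorization into two quadratics over Q would force √(30258) ∈ Q (pairing opposite roots) or √123, √246 ∈ Q (other pairings), all impossible. Hence [Q(γ):Q] = 4 = [Q(√123, √246):Q], so Q(γ) = Q(√123, √246).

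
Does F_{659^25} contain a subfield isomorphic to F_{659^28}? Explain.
No: F_{659^28} is not a subfield of F_{659^25}

F_{p^m} embeds in F_{p^n} iff m | n. Here 28 ∤ 25 (since 25 = 0·28 + 25 with remainder 25 ≠ 0), so F_{659^28} is not a subfield of F_{659^25}. Equivalently: if it were, the tower law would give 28 = [F_{659^28}:F_659] dividing [F_{659^25}:F_659] = 25, contradiction.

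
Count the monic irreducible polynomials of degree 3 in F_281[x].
There are 7395920 monic irreducible polynomials of degree 3 over F_281

Each element of F_{281^3} that lies in no proper subfield is a root of exactly one monic irreducible of degree 3 over F_281, and each such polynomial has 3 distinct roots in F_{281^3}. By Möbius inversion the count is N_281(3) = (1/3) Σ_{d|3} μ(3/d) · 281^d = (1/3)(μ(3)·281^1 + μ(1)·281^3) = 22187760/3 = 7395920.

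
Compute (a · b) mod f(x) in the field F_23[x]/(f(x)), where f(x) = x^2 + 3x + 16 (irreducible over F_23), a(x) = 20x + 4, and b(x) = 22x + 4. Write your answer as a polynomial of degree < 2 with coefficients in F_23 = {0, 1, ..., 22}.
a · b ≡ 21x + 14 (mod f(x))

Multiply in F_23[x]: a(x)·b(x) = (20x + 4)·(22x + 4) = 3x^2 + 7x + 16. This has degree ≥ 2, so divide by f(x) over F_23: 3x^2 + 7x + 16 = (3)·(x^2 + 3x + 16) + (21x + 14). Hence a·b ≡ 21x + 14 (mod f). (F_23[x]/(f) is a field with 23^2 = 529 elements since f is irreducible of degree 2.)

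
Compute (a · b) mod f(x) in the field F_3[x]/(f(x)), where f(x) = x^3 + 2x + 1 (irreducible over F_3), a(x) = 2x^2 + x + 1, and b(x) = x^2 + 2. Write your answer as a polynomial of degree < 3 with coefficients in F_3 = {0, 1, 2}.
a · b ≡ x^2 + x + 1 (mod f(x))

Multiply in F_3[x]: a(x)·b(x) = (2x^2 + x + 1)·(x^2 + 2) = 2x^4 + x^3 + 2x^2 + 2x + 2. This has degree ≥ 3, so divide by f(x) over F_3: 2x^4 + x^3 + 2x^2 + 2x + 2 = (2x + 1)·(x^3 + 2x + 1) + (x^2 + x + 1). Hence a·b ≡ x^2 + x + 1 (mod f). (F_3[x]/(f) is a field with 3^3 = 27 elements since f is irreducible of degree 3.)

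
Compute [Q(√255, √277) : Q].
[Q(√255, √277) : Q] = 4

[Q(√255):Q] = 2 (min poly x^2 - 255, irreducible since 255 is squarefree > 1). For the top step, suppose √277 ∈ Q(√255), say √277 = c + d√255 with c, d ∈ Q. Squaring: 277 = c^2 + 255d^2 + 2cd√255. Since √255 ∉ Q this forces 2cd = 0. If d = 0 then √277 = c ∈ Q, contradicting 277 squarefree > 1. If c = 0 then 277 = 255d^2, so 255·277 = (255d)^2 is a perfect square in Q — but 255·277 = 70635 is not a perfect square (since 255 and 277 are distinct squarefree integers). Contradiction. Hence √277 ∉ Q(√255), so x^2 - 277 stays irreducible over Q(√255) and [Q(√255, √277) : Q(√255)] = 2. By the tower law, [Q(√255, √277) : Q] = 2 · 2 = 4.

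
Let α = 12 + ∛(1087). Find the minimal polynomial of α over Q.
m_α(x) = x^3 - 36x^2 + 432x - 2815

Set β = α - 12 = ∛(1087), so β^3 = 1087. Then (α - 12)^3 - 1087 = 0, i.e. α is a root of g(x) = (x - 12)^3 - 1087 = x^3 - 36x^2 + 432x - 2815. Since g(x) = h(x - 12) where h(x) = x^3 - 1087, and h is irreducible over Q (because 1087 is not a perfect cube, so h has no rational root, and a monic cubic with no rational root is irreducible), g is also irreducible (irreducibility is preserved under the substitution x → x - 12). Hence m_α(x) = x^3 - 36x^2 + 432x - 2815.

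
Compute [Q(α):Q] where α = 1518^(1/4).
[Q(α):Q] = 4

α is a root of x^4 - 1518. By Eisenstein's criterion at the prime p = 2 (which divides the constant term 1518 but p^2 = 4 does not, since 1518 is squarefree), x^4 - 1518 is irreducible over Q. Hence [Q(α):Q] = 4.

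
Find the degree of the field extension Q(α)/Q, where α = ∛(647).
[Q(α):Q] = 3

The minimal polynomial of α is x^3 - 647, irreducible over Q since 647 is not a perfect cube (so x^3 - 647 has no rational root). Hence [Q(α):Q] = deg(m_α) = 3.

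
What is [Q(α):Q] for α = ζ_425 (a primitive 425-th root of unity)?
[Q(α):Q] = 320

The minimal polynomial of ζ_425 over Q is the 425-th cyclotomic polynomial Φ_425(x), which is irreducible over Q and has degree φ(425) = 320. Hence [Q(α):Q] = φ(425) = 320.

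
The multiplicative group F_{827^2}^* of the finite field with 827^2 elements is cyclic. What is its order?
|F_{827^2}^*| = 683928

F_{827^2} has 827^2 = 683929 elements; its multiplicative group consists of all nonzero elements, so |F_{827^2}^*| = 683929 - 1 = 683928. (It is cyclic since any finite subgroup of the multiplicative group of a field is cyclic.)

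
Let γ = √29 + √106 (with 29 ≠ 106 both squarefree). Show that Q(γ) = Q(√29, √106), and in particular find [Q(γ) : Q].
[Q(γ) : Q] = 4 (equivalently, Q(γ) = Q(√29, √106))

Obviously Q(γ) ⊆ Q(√29, √106), and [Q(√29, √106):Q] = 4 (since 29, 106 are distinct squarefree integers > 1 with 3074 not a perfect square). To show equality we compute the minimal polynomial of γ. From γ = √29 + √106: γ^2 = 29 + 2√(3074) + 106 = 135 + 2√(3074), so γ^2 - 135 = 2√(3074); squaring, (γ^2 - 135)^2 = 4·3074, i.e. γ^4 - 270γ^2 + 18225 - 12296 = 0, i.e. γ^4 - 270γ^2 + 5929 = 0. So γ is a root of x^4 - 270x^2 + 5929. This polynomial is irreducible over Q: it has no rational root (each ±√29 ± √106 is irrational), and any factorization into two quadratics over Q would force √(3074) ∈ Q (pairing opposite roots) or √29, √106 ∈ Q (other pairings), all impossible. Hence [Q(γ):Q] = 4 = [Q(√29, √106):Q], so Q(γ) = Q(√29, √106).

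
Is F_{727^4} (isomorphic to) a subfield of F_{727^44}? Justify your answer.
Yes: F_{727^4} is a subfield of F_{727^44}

F_{p^m} embeds in F_{p^n} iff m | n (since F_{p^n} is the splitting field of x^(p^n) - x, and F_{p^m} ⊂ F_{p^n} forces p^n to be a power of p^m, i.e. m | n; conversely if m | n then every root of x^(p^m) - x is a root of x^(p^n) - x). Here 4 | 44 (since 44 = 11·4), so F_{727^4} is a subfield of F_{727^44}, and [F_{727^44} : F_{727^4}] = 44/4 = 11.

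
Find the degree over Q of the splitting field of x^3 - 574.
[K : Q] = 6

The roots of x^3 - 574 are ∛574, ω∛574, ω^2∛574 where ω = e^(2πi/3) is a primitive cube root of unity, so K = Q(∛574, ω). Now [Q(∛574):Q] = 3 (since 574 is not a perfect cube, x^3 - 574 is irreducible) and [Q(ω):Q] = 2. Both 2 and 3 divide [K:Q], and [K:Q] ≤ 3·2 = 6, so [K:Q] = 6. (Equivalently: Q(∛574) ⊂ R but ω ∉ R, so [K : Q(∛574)] = 2.)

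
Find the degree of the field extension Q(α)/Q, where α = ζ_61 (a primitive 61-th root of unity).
[Q(α):Q] = 60

The minimal polynomial of ζ_61 over Q is the 61-th cyclotomic polynomial Φ_61(x), which is irreducible over Q and has degree φ(61) = 60. Hence [Q(α):Q] = φ(61) = 60.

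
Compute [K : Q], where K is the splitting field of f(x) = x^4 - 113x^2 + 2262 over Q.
[K : Q] = 4

Solving the quadratic in x^2: x^2 = (113 ± √(113^2 - 4·2262))/2 = (113 ± √3721)/2 = (113 ± 61)/2, giving x^2 = 26 or x^2 = 87. So f(x) = (x^2 - 26)(x^2 - 87) and the roots of f are ±√26, ±√87. Hence the splitting field is K = Q(√26, √87). Since 26 and 87 are distinct squarefree integers > 1, their product 2262 is not a perfect square, so √87 ∉ Q(√26). By the tower law [K:Q] = [Q(√26,√87):Q(√26)] · [Q(√26):Q] = 2 · 2 = 4.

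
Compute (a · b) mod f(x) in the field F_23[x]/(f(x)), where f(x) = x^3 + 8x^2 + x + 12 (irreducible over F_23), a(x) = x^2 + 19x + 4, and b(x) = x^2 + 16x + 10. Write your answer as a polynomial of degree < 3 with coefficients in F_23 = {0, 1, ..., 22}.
a · b ≡ 9x^2 + 8x + 15 (mod f(x))

Multiply in F_23[x]: a(x)·b(x) = (x^2 + 19x + 4)·(x^2 + 16x + 10) = x^4 + 12x^3 + 19x^2 + x + 17. This has degree ≥ 3, so divide by f(x) over F_23: x^4 + 12x^3 + 19x^2 + x + 17 = (x + 4)·(x^3 + 8x^2 + x + 12) + (9x^2 + 8x + 15). Hence a·b ≡ 9x^2 + 8x + 15 (mod f). (F_23[x]/(f) is a field with 23^3 = 12167 elements since f is irreducible of degree 3.)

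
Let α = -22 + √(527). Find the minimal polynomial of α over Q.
m_α(x) = x^2 + 44x - 43

From α + 22 = √(527), squaring gives (α + 22)^2 = 527, i.e. α^2 + 44α + 484 = 527, so α^2 + 44α - 43 = 0. The discriminant of x^2 + 44x - 43 is (44)^2 - 4·(-43) = 1936 + 172 = 2108, and 4·(527) is not a perfect square in Q since 527 is squarefree and ≠ 1. Hence x^2 + 44x - 43 is irreducible over Q and is the minimal polynomial of α.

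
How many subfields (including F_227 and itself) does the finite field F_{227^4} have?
F_{227^4} has 3 subfields

The subfields of F_{p^n} are exactly the fields F_{p^d} for d | n (each is the fixed field of the unique index-d subgroup of Gal(F_{p^n}/F_p) ≅ Z/nZ). The divisors of n = 4 are {1, 2, 4}, giving 3 subfields: F_{227^1}, F_{227^2}, F_{227^4}.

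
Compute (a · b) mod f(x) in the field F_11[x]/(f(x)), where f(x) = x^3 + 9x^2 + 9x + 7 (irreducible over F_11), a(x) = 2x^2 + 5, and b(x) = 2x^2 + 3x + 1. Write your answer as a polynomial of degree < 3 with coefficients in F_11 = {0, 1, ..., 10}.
a · b ≡ 4x^2 + 4x + 6 (mod f(x))

Multiply in F_11[x]: a(x)·b(x) = (2x^2 + 5)·(2x^2 + 3x + 1) = 4x^4 + 6x^3 + x^2 + 4x + 5. This has degree ≥ 3, so divide by f(x) over F_11: 4x^4 + 6x^3 + x^2 + 4x + 5 = (4x + 3)·(x^3 + 9x^2 + 9x + 7) + (4x^2 + 4x + 6). Hence a·b ≡ 4x^2 + 4x + 6 (mod f). (F_11[x]/(f) is a field with 11^3 = 1331 elements since f is irreducible of degree 3.)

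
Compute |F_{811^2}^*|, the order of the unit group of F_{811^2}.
|F_{811^2}^*| = 657720

F_{811^2} has 811^2 = 657721 elements; its multiplicative group consists of all nonzero elements, so |F_{811^2}^*| = 657721 - 1 = 657720. (It is cyclic since any finite subgroup of the multiplicative group of a field is cyclic.)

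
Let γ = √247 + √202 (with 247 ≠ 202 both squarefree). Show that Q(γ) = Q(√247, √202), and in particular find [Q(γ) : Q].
[Q(γ) : Q] = 4 (equivalently, Q(γ) = Q(√247, √202))

Obviously Q(γ) ⊆ Q(√247, √202), and [Q(√247, √202):Q] = 4 (since 247, 202 are distinct squarefree integers > 1 with 49894 not a perfect square). To show equality we compute the minimal polynomial of γ. From γ = √247 + √202: γ^2 = 247 + 2√(49894) + 202 = 449 + 2√(49894), so γ^2 - 449 = 2√(49894); squaring, (γ^2 - 449)^2 = 4·49894, i.e. γ^4 - 898γ^2 + 201601 - 199576 = 0, i.e. γ^4 - 898γ^2 + 2025 = 0. So γ is a root of x^4 - 898x^2 + 2025. This polynomial is irreducible over Q: it has no rational root (each ±√247 ± √202 is irrational), and any factorization into two quadratics over Q would force √(49894) ∈ Q (pairing opposite roots) or √247, √202 ∈ Q (other pairings), all impossible. Hence [Q(γ):Q] = 4 = [Q(√247, √202):Q], so Q(γ) = Q(√247, √202).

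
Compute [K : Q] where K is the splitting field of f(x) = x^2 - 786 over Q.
[K : Q] = 2

f(x) = x^2 - 786 factors as (x - √786)(x + √786). The splitting field is K = Q(√786). Since 786 is squarefree and > 1, it is not a perfect square, so x^2 - 786 is irreducible over Q and [Q(√786) : Q] = 2. Hence [K : Q] = 2.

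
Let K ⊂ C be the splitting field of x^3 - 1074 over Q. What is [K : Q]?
[K : Q] = 6

The roots of x^3 - 1074 are ∛1074, ω∛1074, ω^2∛1074 where ω = e^(2πi/3) is a primitive cube root of unity, so K = Q(∛1074, ω). Now [Q(∛1074):Q] = 3 (since 1074 is not a perfect cube, x^3 - 1074 is irreducible) and [Q(ω):Q] = 2. Both 2 and 3 divide [K:Q], and [K:Q] ≤ 3·2 = 6, so [K:Q] = 6. (Equivalently: Q(∛1074) ⊂ R but ω ∉ R, so [K : Q(∛1074)] = 2.)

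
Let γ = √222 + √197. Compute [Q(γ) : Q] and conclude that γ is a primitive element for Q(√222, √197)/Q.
[Q(γ) : Q] = 4 (equivalently, Q(γ) = Q(√222, √197))

Obviously Q(γ) ⊆ Q(√222, √197), and [Q(√222, √197):Q] = 4 (since 222, 197 are distinct squarefree integers > 1 with 43734 not a perfect square). To show equality we compute the minimal polynomial of γ. From γ = √222 + √197: γ^2 = 222 + 2√(43734) + 197 = 419 + 2√(43734), so γ^2 - 419 = 2√(43734); squaring, (γ^2 - 419)^2 = 4·43734, i.e. γ^4 - 838γ^2 + 175561 - 174936 = 0, i.e. γ^4 - 838γ^2 + 625 = 0. So γ is a root of x^4 - 838x^2 + 625. This polynomial is irreducible over Q: it has no rational root (each ±√222 ± √197 is irrational), and any factorization into two quadratics over Q would force √(43734) ∈ Q (pairing opposite roots) or √222, √197 ∈ Q (other pairings), all impossible. Hence [Q(γ):Q] = 4 = [Q(√222, √197):Q], so Q(γ) = Q(√222, √197).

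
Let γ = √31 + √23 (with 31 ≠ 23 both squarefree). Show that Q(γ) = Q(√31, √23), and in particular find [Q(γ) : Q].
[Q(γ) : Q] = 4 (equivalently, Q(γ) = Q(√31, √23))

Obviously Q(γ) ⊆ Q(√31, √23), and [Q(√31, √23):Q] = 4 (since 31, 23 are distinct squarefree integers > 1 with 713 not a perfect square). To show equality we compute the minimal polynomial of γ. From γ = √31 + √23: γ^2 = 31 + 2√(713) + 23 = 54 + 2√(713), so γ^2 - 54 = 2√(713); squaring, (γ^2 - 54)^2 = 4·713, i.e. γ^4 - 108γ^2 + 2916 - 2852 = 0, i.e. γ^4 - 108γ^2 + 64 = 0. So γ is a root of x^4 - 108x^2 + 64. This polynomial is irreducible over Q: it has no rational root (each ±√31 ± √23 is irrational), and any factorization into two quadratics over Q would force √(713) ∈ Q (pairing opposite roots) or √31, √23 ∈ Q (other pairings), all impossible. Hence [Q(γ):Q] = 4 = [Q(√31, √23):Q], so Q(γ) = Q(√31, √23).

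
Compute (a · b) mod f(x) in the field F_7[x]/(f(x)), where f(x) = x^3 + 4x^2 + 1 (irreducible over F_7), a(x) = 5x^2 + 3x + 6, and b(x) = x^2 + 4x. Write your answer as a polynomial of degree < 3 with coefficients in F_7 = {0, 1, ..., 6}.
a · b ≡ 6x^2 + 5x + 4 (mod f(x))

Multiply in F_7[x]: a(x)·b(x) = (5x^2 + 3x + 6)·(x^2 + 4x) = 5x^4 + 2x^3 + 4x^2 + 3x. This has degree ≥ 3, so divide by f(x) over F_7: 5x^4 + 2x^3 + 4x^2 + 3x = (5x + 3)·(x^3 + 4x^2 + 1) + (6x^2 + 5x + 4). Hence a·b ≡ 6x^2 + 5x + 4 (mod f). (F_7[x]/(f) is a field with 7^3 = 343 elements since f is irreducible of degree 3.)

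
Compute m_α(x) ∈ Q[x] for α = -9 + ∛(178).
m_α(x) = x^3 + 27x^2 + 243x + 551

Set β = α + 9 = ∛(178), so β^3 = 178. Then (α + 9)^3 - 178 = 0, i.e. α is a root of g(x) = (x + 9)^3 - 178 = x^3 + 27x^2 + 243x + 551. Since g(x) = h(x + 9) where h(x) = x^3 - 178, and h is irreducible over Q (because 178 is not a perfect cube, so h has no rational root, and a monic cubic with no rational root is irreducible), g is also irreducible (irreducibility is preserved under the substitution x → x + 9). Hence m_α(x) = x^3 + 27x^2 + 243x + 551.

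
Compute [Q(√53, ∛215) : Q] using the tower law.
[Q(√53, ∛215) : Q] = 6

Let L = Q(√53, ∛215). Since Q(√53) ⊂ L and [Q(√53):Q] = 2, the tower law gives 2 | [L:Q]. Likewise Q(∛215) ⊂ L with [Q(∛215):Q] = 3 (because 215 is not a perfect cube), so 3 | [L:Q]. As gcd(2,3) = 1, [L:Q] is divisible by 6. Conversely L is generated over Q by √53 and ∛215, so [L:Q] ≤ 2·3 = 6. Therefore [Q(√53, ∛215) : Q] = 6.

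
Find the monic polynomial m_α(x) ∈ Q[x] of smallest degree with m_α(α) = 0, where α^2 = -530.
m_α(x) = x^2 + 530

α satisfies α^2 + 530 = 0, so x^2 + 530 annihilates α. Since d = -530 is squarefree and ≠ 1, it is not a perfect square in Q, so x^2 + 530 has no rational root and is therefore irreducible over Q (a degree-2 polynomial over a field is irreducible iff it has no root). Hence m_α(x) = x^2 + 530.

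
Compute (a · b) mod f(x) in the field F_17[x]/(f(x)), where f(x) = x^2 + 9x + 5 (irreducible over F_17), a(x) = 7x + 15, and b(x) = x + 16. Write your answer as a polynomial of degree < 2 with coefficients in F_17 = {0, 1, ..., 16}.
a · b ≡ 13x + 1 (mod f(x))

Multiply in F_17[x]: a(x)·b(x) = (7x + 15)·(x + 16) = 7x^2 + 8x + 2. This has degree ≥ 2, so divide by f(x) over F_17: 7x^2 + 8x + 2 = (7)·(x^2 + 9x + 5) + (13x + 1). Hence a·b ≡ 13x + 1 (mod f). (F_17[x]/(f) is a field with 17^2 = 289 elements since f is irreducible of degree 2.)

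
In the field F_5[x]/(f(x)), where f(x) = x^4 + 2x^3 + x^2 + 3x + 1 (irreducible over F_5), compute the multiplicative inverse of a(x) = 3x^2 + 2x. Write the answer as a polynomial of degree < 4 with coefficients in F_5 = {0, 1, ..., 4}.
a(x)^(-1) ≡ 3x^3 + 2x^2 + x + 3 (mod f(x))

Since f is irreducible over F_5, F_5[x]/(f) is a field and a(x) ≠ 0 has an inverse. Apply the extended Euclidean algorithm to f(x) and a(x) in F_5[x]: f(x) = (2x^2 + x + 3)·a(x) + (2x + 1);  a(x) = (4x + 4)·(2x + 1) + (1). The last nonzero remainder is the constant 1 = gcd(f, a) in F_5. Back-substituting through the division chain expresses 1 = s(x)·a(x) + t(x)·f(x) with s(x) ≡ 3x^3 + 2x^2 + x + 3 (mod f), so a(x)^(-1) ≡ s(x) = 3x^3 + 2x^2 + x + 3 (mod f). Check: (3x^2 + 2x)·(3x^3 + 2x^2 + x + 3) = 4x^5 + 2x^4 + 2x^3 + x^2 + x ≡ 1 (mod x^4 + 2x^3 + x^2 + 3x + 1).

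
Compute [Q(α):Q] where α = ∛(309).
[Q(α):Q] = 3

The minimal polynomial of α is x^3 - 309, irreducible over Q since 309 is not a perfect cube (so x^3 - 309 has no rational root). Hence [Q(α):Q] = deg(m_α) = 3.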